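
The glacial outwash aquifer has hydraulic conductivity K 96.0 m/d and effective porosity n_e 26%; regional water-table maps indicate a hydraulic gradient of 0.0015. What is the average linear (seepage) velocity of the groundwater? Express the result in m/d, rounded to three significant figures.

Darcy flux q = K·i = 96.0 × 0.0015 = 0.1440 m/d
Seepage velocity v = q / n = 0.1440 / 0.26 = 0.5538 m/d

0.554 m/d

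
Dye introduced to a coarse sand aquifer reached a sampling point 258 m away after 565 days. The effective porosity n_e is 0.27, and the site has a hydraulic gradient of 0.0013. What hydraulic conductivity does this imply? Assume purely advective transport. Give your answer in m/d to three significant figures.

v = L / t = 258 / 565 = 0.4566 m/d
K = v · n / i = 0.4566 × 0.27 / 0.0013 = 94.8 m/d

94.8 m/d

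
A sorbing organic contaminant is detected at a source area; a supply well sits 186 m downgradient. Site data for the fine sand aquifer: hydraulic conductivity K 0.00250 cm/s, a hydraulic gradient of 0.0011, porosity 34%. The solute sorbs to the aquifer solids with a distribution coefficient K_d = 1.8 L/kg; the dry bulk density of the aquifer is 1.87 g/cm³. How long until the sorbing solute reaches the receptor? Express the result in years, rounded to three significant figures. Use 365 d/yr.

795 years

K = 0.00250 cm/s × 864 = 2.160 m/d
Darcy flux q = K·i = 2.160 × 0.0011 = 0.002376 m/d
Seepage velocity v = q / n = 0.002376 / 0.34 = 0.006988 m/d
Retardation R = 1 + ρ_b·K_d/n = 1 + 1.87×1.8/0.34 = 10.90
Contaminant velocity v_c = v/R = 0.006988/10.90 = 6.411e-4 m/d
t = L/v_c = 186/6.411e-4 = 290100 d
   = 290100/365 = 795 yr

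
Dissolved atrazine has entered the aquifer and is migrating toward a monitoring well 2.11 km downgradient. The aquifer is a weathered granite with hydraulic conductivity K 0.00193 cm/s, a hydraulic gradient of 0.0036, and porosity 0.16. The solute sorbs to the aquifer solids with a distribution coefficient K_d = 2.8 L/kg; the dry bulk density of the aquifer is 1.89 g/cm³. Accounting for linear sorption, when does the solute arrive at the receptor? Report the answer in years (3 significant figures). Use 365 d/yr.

5250 years

K = 0.00193 cm/s × 864 = 1.668 m/d
Darcy flux q = K·i = 1.668 × 0.0036 = 0.006003 m/d
v = Ki/n = 1.668·0.0036/0.16 = 0.03752 m/d
Retardation R = 1 + ρ_b·K_d/n = 1 + 1.89×2.8/0.16 = 34.07
Contaminant velocity v_c = v/R = 0.03752/34.07 = 0.001101 m/d
L = 2.11 km = 2110 m
t = L/v_c = 2110/0.001101 = 1.916e6 d
   = 1.916e6/365 = 5250 yr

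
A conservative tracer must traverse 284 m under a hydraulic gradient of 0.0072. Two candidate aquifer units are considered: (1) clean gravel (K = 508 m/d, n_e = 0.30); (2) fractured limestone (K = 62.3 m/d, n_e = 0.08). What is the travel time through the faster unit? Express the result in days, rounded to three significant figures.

Unit 1 (clean gravel): v = 508×0.0072/0.30 = 12.19 m/d, t = 284/12.19 = 23.29 d
Unit 2 (fractured limestone): v = 62.3×0.0072/0.08 = 5.607 m/d, t = 284/5.607 = 50.65 d
Faster unit: t = 23.3 d

23.3 days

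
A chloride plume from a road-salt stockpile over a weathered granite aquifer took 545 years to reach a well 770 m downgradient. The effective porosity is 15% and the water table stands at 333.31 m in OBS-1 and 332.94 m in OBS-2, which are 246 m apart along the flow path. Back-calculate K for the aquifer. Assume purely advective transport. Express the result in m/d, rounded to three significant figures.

Hydraulic gradient i = (333.31 − 332.94) / 246 = 0.37 / 246 = 0.001504
t = 545 years = 198900 d
v = L / t = 770 / 198900 = 0.003871 m/d
K = v · n / i = 0.003871 × 0.15 / 0.001504 = 0.386 m/d

0.386 m/d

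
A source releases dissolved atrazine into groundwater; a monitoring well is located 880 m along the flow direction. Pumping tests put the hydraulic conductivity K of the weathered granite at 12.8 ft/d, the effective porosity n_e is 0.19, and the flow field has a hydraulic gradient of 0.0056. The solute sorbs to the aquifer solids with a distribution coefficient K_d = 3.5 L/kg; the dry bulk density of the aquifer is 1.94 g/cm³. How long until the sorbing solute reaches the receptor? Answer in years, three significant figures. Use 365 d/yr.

770 years

K = 12.8 ft/d × 0.3048 = 3.901 m/d
q = Ki = 3.901 × 0.0056 = 0.02185 m/d
v_s = q/n_e = 0.02185/0.19 = 0.1150 m/d
Retardation R = 1 + ρ_b·K_d/n = 1 + 1.94×3.5/0.19 = 36.74
Contaminant velocity v_c = v/R = 0.1150/36.74 = 0.003130 m/d
t = L/v_c = 880/0.003130 = 281100 d
   = 281100/365 = 770 yr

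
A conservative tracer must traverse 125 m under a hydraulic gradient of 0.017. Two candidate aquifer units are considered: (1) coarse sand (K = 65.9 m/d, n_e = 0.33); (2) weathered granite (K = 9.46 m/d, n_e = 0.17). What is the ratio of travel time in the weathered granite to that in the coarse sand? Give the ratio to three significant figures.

3.59

Unit 1 (coarse sand): v = 65.9×0.017/0.33 = 3.395 m/d, t = 125/3.395 = 36.82 d
Unit 2 (weathered granite): v = 9.46×0.017/0.17 = 0.9460 m/d, t = 125/0.9460 = 132.1 d
t(weathered granite) / t(coarse sand) = 132.1/36.82 = 3.59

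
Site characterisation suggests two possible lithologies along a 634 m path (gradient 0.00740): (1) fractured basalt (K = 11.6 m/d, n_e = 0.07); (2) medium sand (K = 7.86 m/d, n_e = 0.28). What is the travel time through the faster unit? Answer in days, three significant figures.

517 days

Unit 1 (fractured basalt): v = 11.6×0.0074/0.07 = 1.226 m/d, t = 634/1.226 = 517.0 d
Unit 2 (medium sand): v = 7.86×0.0074/0.28 = 0.2077 m/d, t = 634/0.2077 = 3052 d
Faster unit: t = 517 d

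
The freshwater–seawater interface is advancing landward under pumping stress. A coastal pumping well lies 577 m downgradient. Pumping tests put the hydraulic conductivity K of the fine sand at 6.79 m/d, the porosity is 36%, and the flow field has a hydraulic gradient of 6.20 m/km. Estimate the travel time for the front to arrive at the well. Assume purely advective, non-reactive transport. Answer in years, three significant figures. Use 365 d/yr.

13.5 years

Specific discharge q = 6.79 × 0.0062 = 0.04210 m/d
Seepage velocity v = q / n = 0.04210 / 0.36 = 0.1169 m/d
t = L / v = 577 / 0.1169 = 4934 d
   = 4934 / 365 = 13.5 yr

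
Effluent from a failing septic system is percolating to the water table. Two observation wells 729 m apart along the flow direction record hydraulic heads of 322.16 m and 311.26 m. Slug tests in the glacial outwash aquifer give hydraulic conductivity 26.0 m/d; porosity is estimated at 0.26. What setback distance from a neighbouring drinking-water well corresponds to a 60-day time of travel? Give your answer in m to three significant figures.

Hydraulic gradient i = (322.16 − 311.26) / 729 = 10.90 / 729 = 0.01495
q = Ki = 26.0 × 0.01495 = 0.3888 m/d
v_s = q/n_e = 0.3888/0.26 = 1.495 m/d
L = v × T = 1.495 × 60 = 89.71 m

89.7 m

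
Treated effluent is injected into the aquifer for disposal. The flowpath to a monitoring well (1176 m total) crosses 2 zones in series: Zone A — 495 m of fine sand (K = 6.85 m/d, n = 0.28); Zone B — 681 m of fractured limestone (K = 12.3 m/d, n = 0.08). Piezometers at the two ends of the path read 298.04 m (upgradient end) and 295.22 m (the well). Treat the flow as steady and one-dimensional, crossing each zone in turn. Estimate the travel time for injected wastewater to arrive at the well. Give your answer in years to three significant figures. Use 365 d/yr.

23.9 years

Total head drop ΔH = 298.04 − 295.22 = 2.82 m
Steady 1-D flow in series ⇒ the Darcy flux q is identical in every zone and the zone head losses add (resistances L/K in series).
Σ(L/K) = 495/6.85 + 681/12.3 = 72.26 + 55.37 = 127.6 d
q = ΔH / Σ(L/K) = 2.82 / 127.6 = 0.02210 m/d (same in every zone)
Zone A: v = q/n = 0.02210/0.28 = 0.07891 m/d → t_A = 495/0.07891 = 6273 d
Zone B: v = q/n = 0.02210/0.08 = 0.2762 m/d → t_B = 681/0.2762 = 2466 d
Total t = 6273 + 2466 = 8738 d
   = 8738 / 365 = 23.9 yr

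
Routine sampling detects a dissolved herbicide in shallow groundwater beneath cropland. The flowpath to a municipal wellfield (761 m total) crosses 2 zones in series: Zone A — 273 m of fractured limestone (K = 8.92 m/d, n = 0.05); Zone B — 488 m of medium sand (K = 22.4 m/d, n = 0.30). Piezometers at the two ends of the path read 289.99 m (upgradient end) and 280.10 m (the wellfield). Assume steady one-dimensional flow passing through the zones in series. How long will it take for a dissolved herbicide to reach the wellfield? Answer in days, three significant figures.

Total head drop ΔH = 289.99 − 280.10 = 9.89 m
Continuity: the same q passes through each zone, so ΔH = q·Σ(L_j/K_j) — the zones act as resistances in series.
Σ(L/K) = 273/8.92 + 488/22.4 = 30.61 + 21.79 = 52.39 d
q = ΔH / Σ(L/K) = 9.89 / 52.39 = 0.1888 m/d (same in every zone)
Zone A: v = q/n = 0.1888/0.05 = 3.775 m/d → t_A = 273/3.775 = 72.31 d
Zone B: v = q/n = 0.1888/0.30 = 0.6292 m/d → t_B = 488/0.6292 = 775.5 d
Total t = 72.31 + 775.5 = 847.8 d

848 days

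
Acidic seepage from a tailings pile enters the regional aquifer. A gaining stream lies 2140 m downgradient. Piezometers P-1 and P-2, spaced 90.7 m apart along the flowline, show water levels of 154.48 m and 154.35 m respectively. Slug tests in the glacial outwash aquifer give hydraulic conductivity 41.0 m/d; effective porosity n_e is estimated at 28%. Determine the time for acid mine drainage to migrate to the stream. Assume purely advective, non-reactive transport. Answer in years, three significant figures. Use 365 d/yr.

27.9 years

Hydraulic gradient i = (154.48 − 154.35) / 90.7 = 0.13 / 90.7 = 0.001433
q = Ki = 41.0 × 0.001433 = 0.05877 m/d
v_s = q/n_e = 0.05877/0.28 = 0.2099 m/d
t = L / v = 2140 / 0.2099 = 10200 d
   = 10200 / 365 = 27.9 yr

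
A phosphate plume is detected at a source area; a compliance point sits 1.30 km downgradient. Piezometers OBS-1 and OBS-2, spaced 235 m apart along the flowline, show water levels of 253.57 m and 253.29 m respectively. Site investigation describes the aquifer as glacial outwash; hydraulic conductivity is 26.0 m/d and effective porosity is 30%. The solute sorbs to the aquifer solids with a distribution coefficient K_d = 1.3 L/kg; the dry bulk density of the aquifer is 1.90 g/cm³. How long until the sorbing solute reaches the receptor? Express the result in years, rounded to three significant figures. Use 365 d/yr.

318 years

Hydraulic gradient i = (253.57 − 253.29) / 235 = 0.28 / 235 = 0.001191
Darcy flux q = K·i = 26.0 × 0.001191 = 0.03098 m/d
Average linear velocity = 0.03098 / 0.30 = 0.1033 m/d
Retardation R = 1 + ρ_b·K_d/n = 1 + 1.90×1.3/0.30 = 9.233
Contaminant velocity v_c = v/R = 0.1033/9.233 = 0.01118 m/d
L = 1.30 km = 1300 m
t = L/v_c = 1300/0.01118 = 116200 d
   = 116200/365 = 318 yr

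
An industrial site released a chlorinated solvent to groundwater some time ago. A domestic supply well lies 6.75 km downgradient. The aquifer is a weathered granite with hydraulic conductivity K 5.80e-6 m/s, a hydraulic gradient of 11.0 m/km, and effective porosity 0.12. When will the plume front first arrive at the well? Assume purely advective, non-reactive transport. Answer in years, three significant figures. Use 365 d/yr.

K = 5.80e-6 m/s × 86400 s/d = 0.5011 m/d
Specific discharge q = 0.5011 × 0.011 = 0.005512 m/d
Average linear velocity = 0.005512 / 0.12 = 0.04594 m/d
L = 6.75 km = 6750 m
t = L / v = 6750 / 0.04594 = 146900 d
   = 146900 / 365 = 403 yr

403 years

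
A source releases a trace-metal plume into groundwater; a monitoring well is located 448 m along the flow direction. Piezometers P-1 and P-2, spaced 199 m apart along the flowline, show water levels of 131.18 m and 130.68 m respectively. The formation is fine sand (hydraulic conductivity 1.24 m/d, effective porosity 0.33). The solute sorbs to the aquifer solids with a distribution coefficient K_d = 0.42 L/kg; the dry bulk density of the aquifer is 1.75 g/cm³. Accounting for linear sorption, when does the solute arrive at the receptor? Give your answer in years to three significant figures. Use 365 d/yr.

Hydraulic gradient i = (131.18 − 130.68) / 199 = 0.50 / 199 = 0.002513
Darcy flux q = K·i = 1.24 × 0.002513 = 0.003116 m/d
v_s = q/n_e = 0.003116/0.33 = 0.009441 m/d
Retardation R = 1 + ρ_b·K_d/n = 1 + 1.75×0.42/0.33 = 3.227
Contaminant velocity v_c = v/R = 0.009441/3.227 = 0.002925 m/d
t = L/v_c = 448/0.002925 = 153100 d
   = 153100/365 = 420 yr

420 years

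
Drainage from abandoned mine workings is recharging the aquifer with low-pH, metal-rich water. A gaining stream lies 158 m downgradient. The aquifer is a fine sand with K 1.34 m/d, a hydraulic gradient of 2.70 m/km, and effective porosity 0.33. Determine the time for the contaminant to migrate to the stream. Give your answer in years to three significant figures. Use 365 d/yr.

39.5 years

q = Ki = 1.34 × 0.0027 = 0.003618 m/d
v = Ki/n = 1.34·0.0027/0.33 = 0.01096 m/d
t = L / v = 158 / 0.01096 = 14410 d
   = 14410 / 365 = 39.5 yr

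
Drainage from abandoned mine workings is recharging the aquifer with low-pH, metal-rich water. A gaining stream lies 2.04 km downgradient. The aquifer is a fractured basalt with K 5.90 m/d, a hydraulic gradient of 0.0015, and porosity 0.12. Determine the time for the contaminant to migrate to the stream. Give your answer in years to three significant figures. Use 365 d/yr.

Specific discharge q = 5.90 × 0.0015 = 0.008850 m/d
Seepage velocity v = q / n = 0.008850 / 0.12 = 0.07375 m/d
L = 2.04 km = 2040 m
t = L / v = 2040 / 0.07375 = 27660 d
   = 27660 / 365 = 75.8 yr

75.8 years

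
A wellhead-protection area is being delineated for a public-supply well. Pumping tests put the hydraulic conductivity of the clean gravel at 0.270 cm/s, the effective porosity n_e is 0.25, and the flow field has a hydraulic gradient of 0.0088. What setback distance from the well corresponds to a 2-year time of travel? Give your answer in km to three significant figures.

5.99 km

K = 0.270 cm/s × 864 = 233.3 m/d
Specific discharge q = 233.3 × 0.0088 = 2.053 m/d
v = Ki/n = 233.3·0.0088/0.25 = 8.211 m/d
T = 2 yr × 365 = 730 d
L = v × T = 8.211 × 730 = 5994 m
   = 5.99 km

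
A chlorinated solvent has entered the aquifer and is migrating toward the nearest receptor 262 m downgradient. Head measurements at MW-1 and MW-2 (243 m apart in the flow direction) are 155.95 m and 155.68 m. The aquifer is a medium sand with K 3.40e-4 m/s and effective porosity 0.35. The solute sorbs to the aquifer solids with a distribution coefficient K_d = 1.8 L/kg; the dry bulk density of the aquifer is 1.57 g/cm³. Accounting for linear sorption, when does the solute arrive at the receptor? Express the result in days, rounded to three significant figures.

25500 days

Hydraulic gradient i = (155.95 − 155.68) / 243 = 0.27 / 243 = 0.001111
K = 3.40e-4 m/s × 86400 s/d = 29.38 m/d
Specific discharge q = 29.38 × 0.001111 = 0.03264 m/d
v = Ki/n = 29.38·0.001111/0.35 = 0.09326 m/d
Retardation R = 1 + ρ_b·K_d/n = 1 + 1.57×1.8/0.35 = 9.074
Contaminant velocity v_c = v/R = 0.09326/9.074 = 0.01028 m/d
t = L/v_c = 262/0.01028 = 25490 d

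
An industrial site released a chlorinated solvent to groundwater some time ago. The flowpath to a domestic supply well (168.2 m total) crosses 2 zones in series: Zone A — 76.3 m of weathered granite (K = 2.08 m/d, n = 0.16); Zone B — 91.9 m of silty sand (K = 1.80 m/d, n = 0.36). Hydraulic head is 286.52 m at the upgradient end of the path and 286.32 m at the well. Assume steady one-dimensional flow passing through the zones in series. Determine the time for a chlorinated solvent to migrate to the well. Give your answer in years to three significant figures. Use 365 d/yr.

54.4 years

Total head drop ΔH = 286.52 − 286.32 = 0.20 m
Steady 1-D flow in series ⇒ the Darcy flux q is identical in every zone and the zone head losses add (resistances L/K in series).
Σ(L/K) = 76.3/2.08 + 91.9/1.80 = 36.68 + 51.06 = 87.74 d
q = ΔH / Σ(L/K) = 0.20 / 87.74 = 0.002280 m/d (same in every zone)
Zone A: v = q/n = 0.002280/0.16 = 0.01425 m/d → t_A = 76.3/0.01425 = 5356 d
Zone B: v = q/n = 0.002280/0.36 = 0.006332 m/d → t_B = 91.9/0.006332 = 14510 d
Total t = 5356 + 14510 = 19870 d
   = 19870 / 365 = 54.4 yr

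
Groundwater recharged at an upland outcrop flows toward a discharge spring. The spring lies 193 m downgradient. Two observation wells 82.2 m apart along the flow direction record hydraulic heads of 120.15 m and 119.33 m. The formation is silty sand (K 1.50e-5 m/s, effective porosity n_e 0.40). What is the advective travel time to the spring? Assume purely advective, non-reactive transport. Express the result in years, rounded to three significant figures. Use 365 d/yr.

Hydraulic gradient i = (120.15 − 119.33) / 82.2 = 0.82 / 82.2 = 0.009976
K = 1.50e-5 m/s × 86400 s/d = 1.296 m/d
Specific discharge q = 1.296 × 0.009976 = 0.01293 m/d
v = Ki/n = 1.296·0.009976/0.40 = 0.03232 m/d
t = L / v = 193 / 0.03232 = 5971 d
   = 5971 / 365 = 16.4 yr

16.4 years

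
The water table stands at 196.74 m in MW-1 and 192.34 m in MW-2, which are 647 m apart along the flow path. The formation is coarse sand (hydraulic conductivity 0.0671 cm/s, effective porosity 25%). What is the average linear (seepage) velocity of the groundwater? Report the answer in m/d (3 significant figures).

Hydraulic gradient i = (196.74 − 192.34) / 647 = 4.40 / 647 = 0.006801
K = 0.0671 cm/s × 864 = 57.97 m/d
q = Ki = 57.97 × 0.006801 = 0.3943 m/d
Seepage velocity v = q / n = 0.3943 / 0.25 = 1.577 m/d

1.58 m/d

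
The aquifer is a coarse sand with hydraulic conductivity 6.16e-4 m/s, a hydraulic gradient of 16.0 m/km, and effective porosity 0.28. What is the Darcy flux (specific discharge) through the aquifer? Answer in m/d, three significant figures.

K = 6.16e-4 m/s × 86400 s/d = 53.22 m/d
Darcy flux q = K·i = 53.22 × 0.016 = 0.8516 m/d

0.852 m/d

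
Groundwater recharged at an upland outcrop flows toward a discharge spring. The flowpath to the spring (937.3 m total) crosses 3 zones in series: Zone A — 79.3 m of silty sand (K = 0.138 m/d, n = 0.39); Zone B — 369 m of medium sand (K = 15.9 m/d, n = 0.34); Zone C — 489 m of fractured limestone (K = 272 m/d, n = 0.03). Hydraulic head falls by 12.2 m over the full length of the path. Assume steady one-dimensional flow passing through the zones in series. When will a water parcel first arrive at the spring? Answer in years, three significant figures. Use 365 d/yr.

Steady 1-D flow in series ⇒ the Darcy flux q is identical in every zone and the zone head losses add (resistances L/K in series).
Σ(L/K) = 79.3/0.138 + 369/15.9 + 489/272 = 574.6 + 23.21 + 1.798 = 599.6 d
q = ΔH / Σ(L/K) = 12.2 / 599.6 = 0.02035 m/d (same in every zone)
Zone A: v = q/n = 0.02035/0.39 = 0.05217 m/d → t_A = 79.3/0.05217 = 1520 d
Zone B: v = q/n = 0.02035/0.34 = 0.05984 m/d → t_B = 369/0.05984 = 6166 d
Zone C: v = q/n = 0.02035/0.03 = 0.6782 m/d → t_C = 489/0.6782 = 721.0 d
Total t = 1520 + 6166 + 721.0 = 8408 d
   = 8408 / 365 = 23.0 yr

23.0 years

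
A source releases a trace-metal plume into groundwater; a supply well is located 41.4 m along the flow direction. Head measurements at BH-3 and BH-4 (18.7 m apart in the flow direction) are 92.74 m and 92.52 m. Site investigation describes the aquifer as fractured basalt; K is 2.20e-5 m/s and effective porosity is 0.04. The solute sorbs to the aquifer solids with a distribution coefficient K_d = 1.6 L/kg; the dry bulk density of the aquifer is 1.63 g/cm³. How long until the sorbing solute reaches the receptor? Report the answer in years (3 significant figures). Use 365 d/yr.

13.4 years

Hydraulic gradient i = (92.74 − 92.52) / 18.7 = 0.22 / 18.7 = 0.01176
K = 2.20e-5 m/s × 86400 s/d = 1.901 m/d
Darcy flux q = K·i = 1.901 × 0.01176 = 0.02236 m/d
Seepage velocity v = q / n = 0.02236 / 0.04 = 0.5591 m/d
Retardation R = 1 + ρ_b·K_d/n = 1 + 1.63×1.6/0.04 = 66.20
Contaminant velocity v_c = v/R = 0.5591/66.20 = 0.008445 m/d
t = L/v_c = 41.4/0.008445 = 4902 d
   = 4902/365 = 13.4 yr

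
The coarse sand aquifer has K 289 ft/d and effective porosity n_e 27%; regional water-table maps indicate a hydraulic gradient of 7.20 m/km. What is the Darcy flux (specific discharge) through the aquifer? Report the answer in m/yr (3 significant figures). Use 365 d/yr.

231 m/yr

K = 289 ft/d × 0.3048 = 88.09 m/d
q = Ki = 88.09 × 0.0072 = 0.6342 m/d
   = 0.6342 × 365 = 231 m/yr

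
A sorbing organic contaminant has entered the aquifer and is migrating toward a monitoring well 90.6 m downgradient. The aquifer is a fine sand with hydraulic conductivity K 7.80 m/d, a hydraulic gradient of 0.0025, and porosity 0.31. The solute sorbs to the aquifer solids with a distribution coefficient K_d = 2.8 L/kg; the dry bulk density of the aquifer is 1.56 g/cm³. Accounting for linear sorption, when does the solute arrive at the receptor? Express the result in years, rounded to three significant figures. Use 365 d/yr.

59.5 years

q = Ki = 7.80 × 0.0025 = 0.01950 m/d
Average linear velocity = 0.01950 / 0.31 = 0.06290 m/d
Retardation R = 1 + ρ_b·K_d/n = 1 + 1.56×2.8/0.31 = 15.09
Contaminant velocity v_c = v/R = 0.06290/15.09 = 0.004168 m/d
t = L/v_c = 90.6/0.004168 = 21730 d
   = 21730/365 = 59.5 yr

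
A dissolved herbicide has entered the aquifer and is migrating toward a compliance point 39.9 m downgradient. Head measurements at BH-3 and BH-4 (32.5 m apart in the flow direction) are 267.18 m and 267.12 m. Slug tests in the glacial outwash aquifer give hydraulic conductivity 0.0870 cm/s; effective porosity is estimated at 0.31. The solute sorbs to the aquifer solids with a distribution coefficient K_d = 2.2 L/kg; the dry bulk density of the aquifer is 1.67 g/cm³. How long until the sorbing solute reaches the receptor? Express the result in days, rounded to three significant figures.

Hydraulic gradient i = (267.18 − 267.12) / 32.5 = 0.06 / 32.5 = 0.001846
K = 0.0870 cm/s × 864 = 75.17 m/d
Specific discharge q = 75.17 × 0.001846 = 0.1388 m/d
Seepage velocity v = q / n = 0.1388 / 0.31 = 0.4477 m/d
Retardation R = 1 + ρ_b·K_d/n = 1 + 1.67×2.2/0.31 = 12.85
Contaminant velocity v_c = v/R = 0.4477/12.85 = 0.03483 m/d
t = L/v_c = 39.9/0.03483 = 1145 d

1150 days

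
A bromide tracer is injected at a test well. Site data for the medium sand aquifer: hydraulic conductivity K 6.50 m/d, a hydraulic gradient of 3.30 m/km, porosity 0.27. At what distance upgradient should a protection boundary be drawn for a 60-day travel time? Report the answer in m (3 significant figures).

4.77 m

q = Ki = 6.50 × 0.0033 = 0.02145 m/d
Seepage velocity v = q / n = 0.02145 / 0.27 = 0.07944 m/d
L = v × T = 0.07944 × 60 = 4.767 m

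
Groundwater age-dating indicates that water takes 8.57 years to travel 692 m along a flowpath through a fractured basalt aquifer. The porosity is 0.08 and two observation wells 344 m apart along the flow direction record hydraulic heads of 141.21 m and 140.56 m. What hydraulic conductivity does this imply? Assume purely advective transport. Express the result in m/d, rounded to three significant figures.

Hydraulic gradient i = (141.21 − 140.56) / 344 = 0.65 / 344 = 0.001890
t = 8.57 years = 3128 d
v = L / t = 692 / 3128 = 0.2212 m/d
K = v · n / i = 0.2212 × 0.08 / 0.001890 = 9.37 m/d

9.37 m/d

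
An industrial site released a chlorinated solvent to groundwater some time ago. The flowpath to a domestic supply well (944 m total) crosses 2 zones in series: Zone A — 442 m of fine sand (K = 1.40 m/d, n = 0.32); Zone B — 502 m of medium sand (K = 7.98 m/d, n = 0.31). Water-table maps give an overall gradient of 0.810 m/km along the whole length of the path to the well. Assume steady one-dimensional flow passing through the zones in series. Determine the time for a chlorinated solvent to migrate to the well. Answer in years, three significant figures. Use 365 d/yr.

Continuity: the same q passes through each zone, so ΔH = q·Σ(L_j/K_j) — the zones act as resistances in series.
Σ(L/K) = 442/1.40 + 502/7.98 = 315.7 + 62.91 = 378.6 d
K_eq = L_total / Σ(L/K) = 944 / 378.6 = 2.493 m/d
q = K_eq · i = 2.493 × 8.1e-4 = 0.002020 m/d (same in every zone)
Zone A: v = q/n = 0.002020/0.32 = 0.006311 m/d → t_A = 442/0.006311 = 70040 d
Zone B: v = q/n = 0.002020/0.31 = 0.006515 m/d → t_B = 502/0.006515 = 77060 d
Total t = 70040 + 77060 = 147100 d
   = 147100 / 365 = 403 yr

403 years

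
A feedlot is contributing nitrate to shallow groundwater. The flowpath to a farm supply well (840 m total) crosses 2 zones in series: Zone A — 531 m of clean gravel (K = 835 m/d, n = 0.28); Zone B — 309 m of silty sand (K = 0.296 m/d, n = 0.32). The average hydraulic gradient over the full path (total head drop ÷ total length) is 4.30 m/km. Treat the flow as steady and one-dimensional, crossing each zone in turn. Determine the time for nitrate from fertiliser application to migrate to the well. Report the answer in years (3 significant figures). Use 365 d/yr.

Continuity: the same q passes through each zone, so ΔH = q·Σ(L_j/K_j) — the zones act as resistances in series.
Σ(L/K) = 531/835 + 309/0.296 = 0.6359 + 1044 = 1045 d
K_eq = L_total / Σ(L/K) = 840 / 1045 = 0.8042 m/d
q = K_eq · i = 0.8042 × 0.0043 = 0.003458 m/d (same in every zone)
Zone A: v = q/n = 0.003458/0.28 = 0.01235 m/d → t_A = 531/0.01235 = 43000 d
Zone B: v = q/n = 0.003458/0.32 = 0.01081 m/d → t_B = 309/0.01081 = 28600 d
Total t = 43000 + 28600 = 71590 d
   = 71590 / 365 = 196 yr

196 years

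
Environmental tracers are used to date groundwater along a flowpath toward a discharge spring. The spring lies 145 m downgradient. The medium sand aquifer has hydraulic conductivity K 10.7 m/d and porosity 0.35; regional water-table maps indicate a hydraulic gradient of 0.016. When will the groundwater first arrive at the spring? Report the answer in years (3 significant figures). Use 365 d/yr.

0.812 years

Specific discharge q = 10.7 × 0.016 = 0.1712 m/d
v_s = q/n_e = 0.1712/0.35 = 0.4891 m/d
t = L / v = 145 / 0.4891 = 296.4 d
   = 296.4 / 365 = 0.812 yr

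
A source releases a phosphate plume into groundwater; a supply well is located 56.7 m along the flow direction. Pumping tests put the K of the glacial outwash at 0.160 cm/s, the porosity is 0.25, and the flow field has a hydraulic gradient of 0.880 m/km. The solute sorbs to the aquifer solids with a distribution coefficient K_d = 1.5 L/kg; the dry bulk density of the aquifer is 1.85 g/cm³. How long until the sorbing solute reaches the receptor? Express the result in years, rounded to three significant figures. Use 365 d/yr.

K = 0.160 cm/s × 864 = 138.2 m/d
Darcy flux q = K·i = 138.2 × 8.8e-4 = 0.1217 m/d
v = Ki/n = 138.2·8.8e-4/0.25 = 0.4866 m/d
Retardation R = 1 + ρ_b·K_d/n = 1 + 1.85×1.5/0.25 = 12.10
Contaminant velocity v_c = v/R = 0.4866/12.10 = 0.04022 m/d
t = L/v_c = 56.7/0.04022 = 1410 d
   = 1410/365 = 3.86 yr

3.86 years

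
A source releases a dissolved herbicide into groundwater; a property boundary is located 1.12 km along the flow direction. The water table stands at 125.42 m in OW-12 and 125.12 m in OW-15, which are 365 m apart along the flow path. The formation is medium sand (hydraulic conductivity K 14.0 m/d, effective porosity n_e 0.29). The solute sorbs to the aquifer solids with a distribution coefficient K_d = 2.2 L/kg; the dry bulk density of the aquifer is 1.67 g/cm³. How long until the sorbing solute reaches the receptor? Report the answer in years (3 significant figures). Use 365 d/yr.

1060 years

Hydraulic gradient i = (125.42 − 125.12) / 365 = 0.30 / 365 = 8.219e-4
q = Ki = 14.0 × 8.219e-4 = 0.01151 m/d
v_s = q/n_e = 0.01151/0.29 = 0.03968 m/d
Retardation R = 1 + ρ_b·K_d/n = 1 + 1.67×2.2/0.29 = 13.67
Contaminant velocity v_c = v/R = 0.03968/13.67 = 0.002903 m/d
L = 1.12 km = 1120 m
t = L/v_c = 1120/0.002903 = 385800 d
   = 385800/365 = 1060 yr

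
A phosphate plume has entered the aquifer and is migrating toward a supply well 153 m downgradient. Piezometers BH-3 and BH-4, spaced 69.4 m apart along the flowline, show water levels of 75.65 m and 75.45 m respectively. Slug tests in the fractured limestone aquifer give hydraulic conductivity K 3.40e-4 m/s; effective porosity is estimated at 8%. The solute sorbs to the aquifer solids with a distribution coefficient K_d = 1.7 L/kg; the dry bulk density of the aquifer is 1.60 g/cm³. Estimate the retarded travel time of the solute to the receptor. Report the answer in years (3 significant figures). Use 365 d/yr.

Hydraulic gradient i = (75.65 − 75.45) / 69.4 = 0.20 / 69.4 = 0.002882
K = 3.40e-4 m/s × 86400 s/d = 29.38 m/d
q = Ki = 29.38 × 0.002882 = 0.08466 m/d
Average linear velocity = 0.08466 / 0.08 = 1.058 m/d
Retardation R = 1 + ρ_b·K_d/n = 1 + 1.60×1.7/0.08 = 35.00
Contaminant velocity v_c = v/R = 1.058/35.00 = 0.03023 m/d
t = L/v_c = 153/0.03023 = 5060 d
   = 5060/365 = 13.9 yr

13.9 years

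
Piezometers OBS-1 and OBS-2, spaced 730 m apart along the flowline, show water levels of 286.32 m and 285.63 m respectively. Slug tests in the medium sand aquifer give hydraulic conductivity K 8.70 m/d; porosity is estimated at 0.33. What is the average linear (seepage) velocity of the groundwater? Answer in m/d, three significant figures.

Hydraulic gradient i = (286.32 − 285.63) / 730 = 0.69 / 730 = 9.452e-4
q = Ki = 8.70 × 9.452e-4 = 0.008223 m/d
v_s = q/n_e = 0.008223/0.33 = 0.02492 m/d

0.0249 m/d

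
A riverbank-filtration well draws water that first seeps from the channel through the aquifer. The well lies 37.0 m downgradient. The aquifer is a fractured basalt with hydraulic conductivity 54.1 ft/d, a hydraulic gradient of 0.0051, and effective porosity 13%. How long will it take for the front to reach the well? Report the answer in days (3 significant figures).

K = 54.1 ft/d × 0.3048 = 16.49 m/d
Specific discharge q = 16.49 × 0.0051 = 0.08410 m/d
v_s = q/n_e = 0.08410/0.13 = 0.6469 m/d
t = L / v = 37.0 / 0.6469 = 57.20 d

57.2 days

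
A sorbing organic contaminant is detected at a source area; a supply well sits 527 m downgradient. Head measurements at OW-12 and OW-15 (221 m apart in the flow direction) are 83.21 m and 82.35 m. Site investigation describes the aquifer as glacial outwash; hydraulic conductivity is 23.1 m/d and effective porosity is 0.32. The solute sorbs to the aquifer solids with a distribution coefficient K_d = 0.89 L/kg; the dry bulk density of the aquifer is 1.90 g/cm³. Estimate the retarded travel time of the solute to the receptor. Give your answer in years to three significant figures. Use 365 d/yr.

32.3 years

Hydraulic gradient i = (83.21 − 82.35) / 221 = 0.86 / 221 = 0.003891
q = Ki = 23.1 × 0.003891 = 0.08989 m/d
Average linear velocity = 0.08989 / 0.32 = 0.2809 m/d
Retardation R = 1 + ρ_b·K_d/n = 1 + 1.90×0.89/0.32 = 6.284
Contaminant velocity v_c = v/R = 0.2809/6.284 = 0.04470 m/d
t = L/v_c = 527/0.04470 = 11790 d
   = 11790/365 = 32.3 yr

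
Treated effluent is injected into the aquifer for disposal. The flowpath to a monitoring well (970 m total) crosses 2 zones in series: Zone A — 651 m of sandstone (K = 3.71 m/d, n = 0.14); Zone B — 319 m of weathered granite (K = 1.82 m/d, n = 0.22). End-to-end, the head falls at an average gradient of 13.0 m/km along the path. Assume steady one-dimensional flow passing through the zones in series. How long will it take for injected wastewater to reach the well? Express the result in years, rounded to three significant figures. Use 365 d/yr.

For zones in series the flux q is common to all zones; the equivalent conductivity is the harmonic (thickness-weighted) mean, K_eq = L_total / Σ(L_j/K_j).
Σ(L/K) = 651/3.71 + 319/1.82 = 175.5 + 175.3 = 350.7 d
K_eq = L_total / Σ(L/K) = 970 / 350.7 = 2.766 m/d
q = K_eq · i = 2.766 × 0.013 = 0.03595 m/d (same in every zone)
Zone A: v = q/n = 0.03595/0.14 = 0.2568 m/d → t_A = 651/0.2568 = 2535 d
Zone B: v = q/n = 0.03595/0.22 = 0.1634 m/d → t_B = 319/0.1634 = 1952 d
Total t = 2535 + 1952 = 4487 d
   = 4487 / 365 = 12.3 yr

12.3 years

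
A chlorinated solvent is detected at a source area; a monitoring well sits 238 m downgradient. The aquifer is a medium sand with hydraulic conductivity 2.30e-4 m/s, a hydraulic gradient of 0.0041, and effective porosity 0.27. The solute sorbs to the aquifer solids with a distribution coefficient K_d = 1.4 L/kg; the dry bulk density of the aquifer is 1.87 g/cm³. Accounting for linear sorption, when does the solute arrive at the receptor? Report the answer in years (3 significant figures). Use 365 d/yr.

K = 2.30e-4 m/s × 86400 s/d = 19.87 m/d
Specific discharge q = 19.87 × 0.0041 = 0.08148 m/d
v_s = q/n_e = 0.08148/0.27 = 0.3018 m/d
Retardation R = 1 + ρ_b·K_d/n = 1 + 1.87×1.4/0.27 = 10.70
Contaminant velocity v_c = v/R = 0.3018/10.70 = 0.02821 m/d
t = L/v_c = 238/0.02821 = 8436 d
   = 8436/365 = 23.1 yr

23.1 years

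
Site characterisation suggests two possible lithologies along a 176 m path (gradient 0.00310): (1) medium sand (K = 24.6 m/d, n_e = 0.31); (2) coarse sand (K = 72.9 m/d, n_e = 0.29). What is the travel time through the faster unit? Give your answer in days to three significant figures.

226 days

Unit 1 (medium sand): v = 24.6×0.0031/0.31 = 0.2460 m/d, t = 176/0.2460 = 715.4 d
Unit 2 (coarse sand): v = 72.9×0.0031/0.29 = 0.7793 m/d, t = 176/0.7793 = 225.9 d
Faster unit: t = 226 d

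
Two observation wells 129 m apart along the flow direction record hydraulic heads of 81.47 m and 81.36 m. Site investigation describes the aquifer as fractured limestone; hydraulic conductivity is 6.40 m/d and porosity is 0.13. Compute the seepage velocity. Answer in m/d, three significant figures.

0.0420 m/d

Hydraulic gradient i = (81.47 − 81.36) / 129 = 0.11 / 129 = 8.527e-4
Darcy flux q = K·i = 6.40 × 8.527e-4 = 0.005457 m/d
Average linear velocity = 0.005457 / 0.13 = 0.04198 m/d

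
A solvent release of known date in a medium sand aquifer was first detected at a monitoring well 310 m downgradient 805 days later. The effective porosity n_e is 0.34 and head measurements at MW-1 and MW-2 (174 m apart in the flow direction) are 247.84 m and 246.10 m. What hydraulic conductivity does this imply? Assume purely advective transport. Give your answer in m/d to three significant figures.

13.1 m/d

Hydraulic gradient i = (247.84 − 246.10) / 174 = 1.74 / 174 = 0.01000
v = L / t = 310 / 805 = 0.3851 m/d
K = v · n / i = 0.3851 × 0.34 / 0.01000 = 13.1 m/d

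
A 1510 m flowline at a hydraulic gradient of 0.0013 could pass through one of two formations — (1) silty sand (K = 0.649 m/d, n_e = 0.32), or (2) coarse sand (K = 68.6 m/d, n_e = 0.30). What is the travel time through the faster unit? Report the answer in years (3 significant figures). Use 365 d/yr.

13.9 years

Unit 1 (silty sand): v = 0.649×0.0013/0.32 = 0.002637 m/d, t = 1510/0.002637 = 572700 d
Unit 2 (coarse sand): v = 68.6×0.0013/0.30 = 0.2973 m/d, t = 1510/0.2973 = 5080 d
Faster: 5080 d / 365 = 13.9 yr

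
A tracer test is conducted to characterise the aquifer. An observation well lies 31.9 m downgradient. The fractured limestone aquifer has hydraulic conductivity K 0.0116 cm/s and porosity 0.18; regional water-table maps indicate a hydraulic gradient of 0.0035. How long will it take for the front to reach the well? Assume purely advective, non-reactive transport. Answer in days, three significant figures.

164 days

K = 0.0116 cm/s × 864 = 10.02 m/d
Specific discharge q = 10.02 × 0.0035 = 0.03508 m/d
Average linear velocity = 0.03508 / 0.18 = 0.1949 m/d
t = L / v = 31.9 / 0.1949 = 163.7 d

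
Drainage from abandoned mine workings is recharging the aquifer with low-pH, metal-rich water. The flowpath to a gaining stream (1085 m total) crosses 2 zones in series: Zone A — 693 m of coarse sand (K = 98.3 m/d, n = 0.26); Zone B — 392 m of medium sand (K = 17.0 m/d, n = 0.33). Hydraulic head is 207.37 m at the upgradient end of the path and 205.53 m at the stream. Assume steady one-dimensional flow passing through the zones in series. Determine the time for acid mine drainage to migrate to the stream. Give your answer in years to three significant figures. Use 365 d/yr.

13.9 years

Total head drop ΔH = 207.37 − 205.53 = 1.84 m
Steady 1-D flow in series ⇒ the Darcy flux q is identical in every zone and the zone head losses add (resistances L/K in series).
Σ(L/K) = 693/98.3 + 392/17.0 = 7.050 + 23.06 = 30.11 d
q = ΔH / Σ(L/K) = 1.84 / 30.11 = 0.06111 m/d (same in every zone)
Zone A: v = q/n = 0.06111/0.26 = 0.2350 m/d → t_A = 693/0.2350 = 2948 d
Zone B: v = q/n = 0.06111/0.33 = 0.1852 m/d → t_B = 392/0.1852 = 2117 d
Total t = 2948 + 2117 = 5065 d
   = 5065 / 365 = 13.9 yr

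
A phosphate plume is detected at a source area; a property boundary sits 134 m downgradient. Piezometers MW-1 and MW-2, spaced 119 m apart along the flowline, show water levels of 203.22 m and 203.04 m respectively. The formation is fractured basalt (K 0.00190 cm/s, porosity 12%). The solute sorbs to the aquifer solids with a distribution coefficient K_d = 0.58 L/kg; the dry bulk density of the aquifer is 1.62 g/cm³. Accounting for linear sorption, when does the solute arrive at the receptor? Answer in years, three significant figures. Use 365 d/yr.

Hydraulic gradient i = (203.22 − 203.04) / 119 = 0.18 / 119 = 0.001513
K = 0.00190 cm/s × 864 = 1.642 m/d
Specific discharge q = 1.642 × 0.001513 = 0.002483 m/d
v_s = q/n_e = 0.002483/0.12 = 0.02069 m/d
Retardation R = 1 + ρ_b·K_d/n = 1 + 1.62×0.58/0.12 = 8.830
Contaminant velocity v_c = v/R = 0.02069/8.830 = 0.002343 m/d
t = L/v_c = 134/0.002343 = 57180 d
   = 57180/365 = 157 yr

157 years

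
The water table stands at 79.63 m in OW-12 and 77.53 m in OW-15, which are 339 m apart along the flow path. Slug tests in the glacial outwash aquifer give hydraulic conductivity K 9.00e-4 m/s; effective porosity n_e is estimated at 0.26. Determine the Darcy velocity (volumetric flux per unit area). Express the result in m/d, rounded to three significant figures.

Hydraulic gradient i = (79.63 − 77.53) / 339 = 2.10 / 339 = 0.006195
K = 9.00e-4 m/s × 86400 s/d = 77.76 m/d
Darcy flux q = K·i = 77.76 × 0.006195 = 0.4817 m/d

0.482 m/d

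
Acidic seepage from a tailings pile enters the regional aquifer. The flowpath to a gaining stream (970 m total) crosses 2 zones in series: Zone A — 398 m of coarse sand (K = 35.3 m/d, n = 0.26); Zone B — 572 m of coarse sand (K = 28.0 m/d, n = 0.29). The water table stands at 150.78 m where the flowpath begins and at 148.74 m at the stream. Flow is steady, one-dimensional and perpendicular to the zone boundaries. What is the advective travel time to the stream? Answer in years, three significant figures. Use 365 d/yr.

11.5 years

Total head drop ΔH = 150.78 − 148.74 = 2.04 m
Continuity: the same q passes through each zone, so ΔH = q·Σ(L_j/K_j) — the zones act as resistances in series.
Σ(L/K) = 398/35.3 + 572/28.0 = 11.27 + 20.43 = 31.70 d
q = ΔH / Σ(L/K) = 2.04 / 31.70 = 0.06435 m/d (same in every zone)
Zone A: v = q/n = 0.06435/0.26 = 0.2475 m/d → t_A = 398/0.2475 = 1608 d
Zone B: v = q/n = 0.06435/0.29 = 0.2219 m/d → t_B = 572/0.2219 = 2578 d
Total t = 1608 + 2578 = 4186 d
   = 4186 / 365 = 11.5 yr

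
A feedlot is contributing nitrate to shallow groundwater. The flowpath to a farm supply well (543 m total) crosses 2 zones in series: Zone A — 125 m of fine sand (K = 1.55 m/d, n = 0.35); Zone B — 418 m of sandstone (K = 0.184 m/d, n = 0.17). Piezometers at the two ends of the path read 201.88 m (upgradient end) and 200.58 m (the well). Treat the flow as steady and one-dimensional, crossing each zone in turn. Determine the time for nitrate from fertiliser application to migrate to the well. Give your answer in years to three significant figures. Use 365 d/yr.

Total head drop ΔH = 201.88 − 200.58 = 1.30 m
Continuity: the same q passes through each zone, so ΔH = q·Σ(L_j/K_j) — the zones act as resistances in series.
Σ(L/K) = 125/1.55 + 418/0.184 = 80.65 + 2272 = 2352 d
q = ΔH / Σ(L/K) = 1.30 / 2352 = 5.526e-4 m/d (same in every zone)
Zone A: v = q/n = 5.526e-4/0.35 = 0.001579 m/d → t_A = 125/0.001579 = 79170 d
Zone B: v = q/n = 5.526e-4/0.17 = 0.003251 m/d → t_B = 418/0.003251 = 128600 d
Total t = 79170 + 128600 = 207800 d
   = 207800 / 365 = 569 yr

569 years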